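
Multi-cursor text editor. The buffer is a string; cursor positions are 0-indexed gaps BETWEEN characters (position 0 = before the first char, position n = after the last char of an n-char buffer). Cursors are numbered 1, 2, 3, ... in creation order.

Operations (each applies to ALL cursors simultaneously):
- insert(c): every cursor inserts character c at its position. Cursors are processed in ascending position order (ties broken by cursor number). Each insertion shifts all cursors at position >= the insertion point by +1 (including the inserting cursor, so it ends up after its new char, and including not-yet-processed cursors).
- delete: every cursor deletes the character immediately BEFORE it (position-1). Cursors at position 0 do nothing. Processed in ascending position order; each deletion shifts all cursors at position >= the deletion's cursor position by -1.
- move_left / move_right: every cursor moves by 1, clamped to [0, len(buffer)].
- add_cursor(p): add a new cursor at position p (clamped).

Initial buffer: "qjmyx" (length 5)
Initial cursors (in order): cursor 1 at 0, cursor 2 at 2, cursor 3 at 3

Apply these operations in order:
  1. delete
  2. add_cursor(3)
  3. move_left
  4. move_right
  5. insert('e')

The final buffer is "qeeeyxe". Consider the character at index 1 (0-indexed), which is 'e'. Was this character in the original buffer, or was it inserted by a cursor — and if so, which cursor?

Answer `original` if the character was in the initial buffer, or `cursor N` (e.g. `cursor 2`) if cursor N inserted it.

Answer: cursor 1

Derivation:
After op 1 (delete): buffer="qyx" (len 3), cursors c1@0 c2@1 c3@1, authorship ...
After op 2 (add_cursor(3)): buffer="qyx" (len 3), cursors c1@0 c2@1 c3@1 c4@3, authorship ...
After op 3 (move_left): buffer="qyx" (len 3), cursors c1@0 c2@0 c3@0 c4@2, authorship ...
After op 4 (move_right): buffer="qyx" (len 3), cursors c1@1 c2@1 c3@1 c4@3, authorship ...
After op 5 (insert('e')): buffer="qeeeyxe" (len 7), cursors c1@4 c2@4 c3@4 c4@7, authorship .123..4
Authorship (.=original, N=cursor N): . 1 2 3 . . 4
Index 1: author = 1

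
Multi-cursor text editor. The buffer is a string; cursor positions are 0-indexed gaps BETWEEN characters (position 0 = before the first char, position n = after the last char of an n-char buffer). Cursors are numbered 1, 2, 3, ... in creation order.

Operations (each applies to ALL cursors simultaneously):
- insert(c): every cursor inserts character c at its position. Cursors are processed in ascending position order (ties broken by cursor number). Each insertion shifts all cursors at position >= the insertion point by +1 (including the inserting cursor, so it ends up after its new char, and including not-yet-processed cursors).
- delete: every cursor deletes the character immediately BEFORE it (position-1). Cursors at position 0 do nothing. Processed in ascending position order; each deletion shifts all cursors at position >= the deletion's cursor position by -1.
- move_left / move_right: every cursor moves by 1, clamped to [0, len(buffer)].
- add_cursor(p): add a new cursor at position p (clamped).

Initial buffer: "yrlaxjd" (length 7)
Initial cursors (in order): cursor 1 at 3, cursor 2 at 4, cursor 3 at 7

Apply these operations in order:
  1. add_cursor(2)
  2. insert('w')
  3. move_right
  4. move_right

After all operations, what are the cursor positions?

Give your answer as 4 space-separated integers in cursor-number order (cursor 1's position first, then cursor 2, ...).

Answer: 7 9 11 5

Derivation:
After op 1 (add_cursor(2)): buffer="yrlaxjd" (len 7), cursors c4@2 c1@3 c2@4 c3@7, authorship .......
After op 2 (insert('w')): buffer="yrwlwawxjdw" (len 11), cursors c4@3 c1@5 c2@7 c3@11, authorship ..4.1.2...3
After op 3 (move_right): buffer="yrwlwawxjdw" (len 11), cursors c4@4 c1@6 c2@8 c3@11, authorship ..4.1.2...3
After op 4 (move_right): buffer="yrwlwawxjdw" (len 11), cursors c4@5 c1@7 c2@9 c3@11, authorship ..4.1.2...3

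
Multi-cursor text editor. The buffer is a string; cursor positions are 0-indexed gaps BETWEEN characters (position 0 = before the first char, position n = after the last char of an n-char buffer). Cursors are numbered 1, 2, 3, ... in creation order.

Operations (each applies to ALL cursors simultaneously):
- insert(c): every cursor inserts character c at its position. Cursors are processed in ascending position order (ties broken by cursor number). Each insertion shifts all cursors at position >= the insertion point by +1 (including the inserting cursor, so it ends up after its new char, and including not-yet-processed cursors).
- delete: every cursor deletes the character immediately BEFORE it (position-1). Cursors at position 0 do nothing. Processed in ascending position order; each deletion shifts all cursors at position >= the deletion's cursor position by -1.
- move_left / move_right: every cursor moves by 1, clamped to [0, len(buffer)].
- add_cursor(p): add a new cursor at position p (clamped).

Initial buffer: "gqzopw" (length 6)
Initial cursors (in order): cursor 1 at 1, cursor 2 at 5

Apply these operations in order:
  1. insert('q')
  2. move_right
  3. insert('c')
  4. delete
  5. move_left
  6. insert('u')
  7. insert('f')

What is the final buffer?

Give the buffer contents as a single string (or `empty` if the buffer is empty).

Answer: gqufqzopqufw

Derivation:
After op 1 (insert('q')): buffer="gqqzopqw" (len 8), cursors c1@2 c2@7, authorship .1....2.
After op 2 (move_right): buffer="gqqzopqw" (len 8), cursors c1@3 c2@8, authorship .1....2.
After op 3 (insert('c')): buffer="gqqczopqwc" (len 10), cursors c1@4 c2@10, authorship .1.1...2.2
After op 4 (delete): buffer="gqqzopqw" (len 8), cursors c1@3 c2@8, authorship .1....2.
After op 5 (move_left): buffer="gqqzopqw" (len 8), cursors c1@2 c2@7, authorship .1....2.
After op 6 (insert('u')): buffer="gquqzopquw" (len 10), cursors c1@3 c2@9, authorship .11....22.
After op 7 (insert('f')): buffer="gqufqzopqufw" (len 12), cursors c1@4 c2@11, authorship .111....222.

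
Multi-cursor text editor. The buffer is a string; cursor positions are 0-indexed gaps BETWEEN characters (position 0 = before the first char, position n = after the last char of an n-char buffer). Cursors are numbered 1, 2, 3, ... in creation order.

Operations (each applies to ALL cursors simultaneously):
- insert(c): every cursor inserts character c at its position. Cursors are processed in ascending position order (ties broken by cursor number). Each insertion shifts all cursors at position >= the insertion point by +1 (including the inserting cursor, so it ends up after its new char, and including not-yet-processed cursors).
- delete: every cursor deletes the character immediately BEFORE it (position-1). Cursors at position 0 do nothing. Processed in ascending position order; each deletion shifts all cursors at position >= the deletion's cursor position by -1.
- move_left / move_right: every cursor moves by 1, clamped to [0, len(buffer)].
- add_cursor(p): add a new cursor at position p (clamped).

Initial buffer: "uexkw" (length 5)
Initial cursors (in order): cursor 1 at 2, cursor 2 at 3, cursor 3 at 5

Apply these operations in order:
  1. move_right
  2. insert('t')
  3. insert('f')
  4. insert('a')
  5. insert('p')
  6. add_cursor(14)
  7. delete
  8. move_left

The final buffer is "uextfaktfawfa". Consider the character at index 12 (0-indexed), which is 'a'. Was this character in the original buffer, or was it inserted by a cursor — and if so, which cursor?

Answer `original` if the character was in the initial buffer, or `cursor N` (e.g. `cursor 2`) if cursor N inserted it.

Answer: cursor 3

Derivation:
After op 1 (move_right): buffer="uexkw" (len 5), cursors c1@3 c2@4 c3@5, authorship .....
After op 2 (insert('t')): buffer="uextktwt" (len 8), cursors c1@4 c2@6 c3@8, authorship ...1.2.3
After op 3 (insert('f')): buffer="uextfktfwtf" (len 11), cursors c1@5 c2@8 c3@11, authorship ...11.22.33
After op 4 (insert('a')): buffer="uextfaktfawtfa" (len 14), cursors c1@6 c2@10 c3@14, authorship ...111.222.333
After op 5 (insert('p')): buffer="uextfapktfapwtfap" (len 17), cursors c1@7 c2@12 c3@17, authorship ...1111.2222.3333
After op 6 (add_cursor(14)): buffer="uextfapktfapwtfap" (len 17), cursors c1@7 c2@12 c4@14 c3@17, authorship ...1111.2222.3333
After op 7 (delete): buffer="uextfaktfawfa" (len 13), cursors c1@6 c2@10 c4@11 c3@13, authorship ...111.222.33
After op 8 (move_left): buffer="uextfaktfawfa" (len 13), cursors c1@5 c2@9 c4@10 c3@12, authorship ...111.222.33
Authorship (.=original, N=cursor N): . . . 1 1 1 . 2 2 2 . 3 3
Index 12: author = 3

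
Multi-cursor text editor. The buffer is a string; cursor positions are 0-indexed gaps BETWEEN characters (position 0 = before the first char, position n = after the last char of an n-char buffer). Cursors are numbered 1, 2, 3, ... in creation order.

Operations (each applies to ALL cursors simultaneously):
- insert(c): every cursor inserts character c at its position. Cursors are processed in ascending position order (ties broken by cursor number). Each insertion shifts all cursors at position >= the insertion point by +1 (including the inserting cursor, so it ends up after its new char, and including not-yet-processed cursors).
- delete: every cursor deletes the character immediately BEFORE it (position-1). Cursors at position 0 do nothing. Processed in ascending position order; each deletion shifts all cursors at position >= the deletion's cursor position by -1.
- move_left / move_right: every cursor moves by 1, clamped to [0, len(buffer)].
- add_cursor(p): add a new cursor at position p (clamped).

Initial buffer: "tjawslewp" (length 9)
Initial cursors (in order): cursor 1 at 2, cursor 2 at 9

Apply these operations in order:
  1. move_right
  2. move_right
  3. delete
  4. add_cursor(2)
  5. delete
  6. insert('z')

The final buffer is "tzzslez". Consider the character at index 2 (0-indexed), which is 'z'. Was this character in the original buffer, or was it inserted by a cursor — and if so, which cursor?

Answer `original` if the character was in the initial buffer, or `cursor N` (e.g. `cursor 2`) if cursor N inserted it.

After op 1 (move_right): buffer="tjawslewp" (len 9), cursors c1@3 c2@9, authorship .........
After op 2 (move_right): buffer="tjawslewp" (len 9), cursors c1@4 c2@9, authorship .........
After op 3 (delete): buffer="tjaslew" (len 7), cursors c1@3 c2@7, authorship .......
After op 4 (add_cursor(2)): buffer="tjaslew" (len 7), cursors c3@2 c1@3 c2@7, authorship .......
After op 5 (delete): buffer="tsle" (len 4), cursors c1@1 c3@1 c2@4, authorship ....
After op 6 (insert('z')): buffer="tzzslez" (len 7), cursors c1@3 c3@3 c2@7, authorship .13...2
Authorship (.=original, N=cursor N): . 1 3 . . . 2
Index 2: author = 3

Answer: cursor 3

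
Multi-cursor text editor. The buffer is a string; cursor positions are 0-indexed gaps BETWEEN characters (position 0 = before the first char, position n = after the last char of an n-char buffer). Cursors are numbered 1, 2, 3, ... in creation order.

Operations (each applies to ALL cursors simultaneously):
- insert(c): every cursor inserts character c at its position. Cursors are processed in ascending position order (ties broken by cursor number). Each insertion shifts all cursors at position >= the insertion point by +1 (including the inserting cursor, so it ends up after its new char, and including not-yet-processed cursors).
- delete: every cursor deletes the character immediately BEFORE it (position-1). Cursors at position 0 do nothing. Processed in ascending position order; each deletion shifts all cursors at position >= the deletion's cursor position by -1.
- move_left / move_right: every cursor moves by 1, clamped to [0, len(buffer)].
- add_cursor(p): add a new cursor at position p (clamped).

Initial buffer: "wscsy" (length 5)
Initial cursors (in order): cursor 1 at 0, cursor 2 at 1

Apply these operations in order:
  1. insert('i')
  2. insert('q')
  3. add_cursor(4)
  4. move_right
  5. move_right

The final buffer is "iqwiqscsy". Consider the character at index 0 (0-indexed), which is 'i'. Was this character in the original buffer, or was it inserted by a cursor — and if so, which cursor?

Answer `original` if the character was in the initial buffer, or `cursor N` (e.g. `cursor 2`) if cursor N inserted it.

Answer: cursor 1

Derivation:
After op 1 (insert('i')): buffer="iwiscsy" (len 7), cursors c1@1 c2@3, authorship 1.2....
After op 2 (insert('q')): buffer="iqwiqscsy" (len 9), cursors c1@2 c2@5, authorship 11.22....
After op 3 (add_cursor(4)): buffer="iqwiqscsy" (len 9), cursors c1@2 c3@4 c2@5, authorship 11.22....
After op 4 (move_right): buffer="iqwiqscsy" (len 9), cursors c1@3 c3@5 c2@6, authorship 11.22....
After op 5 (move_right): buffer="iqwiqscsy" (len 9), cursors c1@4 c3@6 c2@7, authorship 11.22....
Authorship (.=original, N=cursor N): 1 1 . 2 2 . . . .
Index 0: author = 1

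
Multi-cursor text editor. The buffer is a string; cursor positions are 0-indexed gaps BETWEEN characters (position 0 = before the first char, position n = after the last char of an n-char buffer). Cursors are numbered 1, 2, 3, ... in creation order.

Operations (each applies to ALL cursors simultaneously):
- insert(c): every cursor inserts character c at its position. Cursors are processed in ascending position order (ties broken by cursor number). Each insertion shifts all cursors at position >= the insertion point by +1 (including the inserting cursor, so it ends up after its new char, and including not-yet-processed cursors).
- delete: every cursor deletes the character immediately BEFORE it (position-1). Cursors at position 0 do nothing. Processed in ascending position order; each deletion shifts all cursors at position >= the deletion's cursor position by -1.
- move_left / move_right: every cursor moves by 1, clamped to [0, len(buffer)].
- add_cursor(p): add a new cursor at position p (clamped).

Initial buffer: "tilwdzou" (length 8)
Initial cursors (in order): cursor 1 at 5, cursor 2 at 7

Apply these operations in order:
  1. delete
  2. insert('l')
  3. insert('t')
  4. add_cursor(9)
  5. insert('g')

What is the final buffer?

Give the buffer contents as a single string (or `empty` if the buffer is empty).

After op 1 (delete): buffer="tilwzu" (len 6), cursors c1@4 c2@5, authorship ......
After op 2 (insert('l')): buffer="tilwlzlu" (len 8), cursors c1@5 c2@7, authorship ....1.2.
After op 3 (insert('t')): buffer="tilwltzltu" (len 10), cursors c1@6 c2@9, authorship ....11.22.
After op 4 (add_cursor(9)): buffer="tilwltzltu" (len 10), cursors c1@6 c2@9 c3@9, authorship ....11.22.
After op 5 (insert('g')): buffer="tilwltgzltggu" (len 13), cursors c1@7 c2@12 c3@12, authorship ....111.2223.

Answer: tilwltgzltggu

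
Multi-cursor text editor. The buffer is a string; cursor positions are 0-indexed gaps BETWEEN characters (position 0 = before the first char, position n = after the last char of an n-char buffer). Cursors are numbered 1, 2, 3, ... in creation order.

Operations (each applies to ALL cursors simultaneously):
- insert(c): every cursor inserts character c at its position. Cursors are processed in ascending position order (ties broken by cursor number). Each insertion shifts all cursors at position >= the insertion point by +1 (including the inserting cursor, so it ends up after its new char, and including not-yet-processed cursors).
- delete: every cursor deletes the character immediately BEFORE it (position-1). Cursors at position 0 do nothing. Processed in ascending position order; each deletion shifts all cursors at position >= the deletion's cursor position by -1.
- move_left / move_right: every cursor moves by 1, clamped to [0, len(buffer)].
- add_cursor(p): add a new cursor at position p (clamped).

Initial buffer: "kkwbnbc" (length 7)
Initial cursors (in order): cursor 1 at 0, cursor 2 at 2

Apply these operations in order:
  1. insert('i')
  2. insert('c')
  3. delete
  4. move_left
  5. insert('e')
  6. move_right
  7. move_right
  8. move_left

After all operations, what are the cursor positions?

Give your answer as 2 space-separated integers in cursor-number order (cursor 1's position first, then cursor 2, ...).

After op 1 (insert('i')): buffer="ikkiwbnbc" (len 9), cursors c1@1 c2@4, authorship 1..2.....
After op 2 (insert('c')): buffer="ickkicwbnbc" (len 11), cursors c1@2 c2@6, authorship 11..22.....
After op 3 (delete): buffer="ikkiwbnbc" (len 9), cursors c1@1 c2@4, authorship 1..2.....
After op 4 (move_left): buffer="ikkiwbnbc" (len 9), cursors c1@0 c2@3, authorship 1..2.....
After op 5 (insert('e')): buffer="eikkeiwbnbc" (len 11), cursors c1@1 c2@5, authorship 11..22.....
After op 6 (move_right): buffer="eikkeiwbnbc" (len 11), cursors c1@2 c2@6, authorship 11..22.....
After op 7 (move_right): buffer="eikkeiwbnbc" (len 11), cursors c1@3 c2@7, authorship 11..22.....
After op 8 (move_left): buffer="eikkeiwbnbc" (len 11), cursors c1@2 c2@6, authorship 11..22.....

Answer: 2 6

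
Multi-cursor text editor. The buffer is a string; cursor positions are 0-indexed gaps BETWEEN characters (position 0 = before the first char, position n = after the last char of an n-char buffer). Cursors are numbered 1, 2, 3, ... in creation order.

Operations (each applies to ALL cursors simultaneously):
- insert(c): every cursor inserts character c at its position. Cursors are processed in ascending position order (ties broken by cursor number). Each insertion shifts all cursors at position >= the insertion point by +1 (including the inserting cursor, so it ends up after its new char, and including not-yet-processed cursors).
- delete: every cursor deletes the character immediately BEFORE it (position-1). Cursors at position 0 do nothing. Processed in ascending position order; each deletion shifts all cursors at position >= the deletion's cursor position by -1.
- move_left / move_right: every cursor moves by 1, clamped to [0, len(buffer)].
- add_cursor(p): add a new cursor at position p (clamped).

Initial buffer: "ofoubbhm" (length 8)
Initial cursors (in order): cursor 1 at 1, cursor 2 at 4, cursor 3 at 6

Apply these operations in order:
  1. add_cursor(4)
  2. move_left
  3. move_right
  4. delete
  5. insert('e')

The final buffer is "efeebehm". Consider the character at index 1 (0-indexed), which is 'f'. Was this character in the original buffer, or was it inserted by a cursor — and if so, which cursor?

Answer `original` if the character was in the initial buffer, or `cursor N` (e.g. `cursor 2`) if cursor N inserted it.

After op 1 (add_cursor(4)): buffer="ofoubbhm" (len 8), cursors c1@1 c2@4 c4@4 c3@6, authorship ........
After op 2 (move_left): buffer="ofoubbhm" (len 8), cursors c1@0 c2@3 c4@3 c3@5, authorship ........
After op 3 (move_right): buffer="ofoubbhm" (len 8), cursors c1@1 c2@4 c4@4 c3@6, authorship ........
After op 4 (delete): buffer="fbhm" (len 4), cursors c1@0 c2@1 c4@1 c3@2, authorship ....
After op 5 (insert('e')): buffer="efeebehm" (len 8), cursors c1@1 c2@4 c4@4 c3@6, authorship 1.24.3..
Authorship (.=original, N=cursor N): 1 . 2 4 . 3 . .
Index 1: author = original

Answer: original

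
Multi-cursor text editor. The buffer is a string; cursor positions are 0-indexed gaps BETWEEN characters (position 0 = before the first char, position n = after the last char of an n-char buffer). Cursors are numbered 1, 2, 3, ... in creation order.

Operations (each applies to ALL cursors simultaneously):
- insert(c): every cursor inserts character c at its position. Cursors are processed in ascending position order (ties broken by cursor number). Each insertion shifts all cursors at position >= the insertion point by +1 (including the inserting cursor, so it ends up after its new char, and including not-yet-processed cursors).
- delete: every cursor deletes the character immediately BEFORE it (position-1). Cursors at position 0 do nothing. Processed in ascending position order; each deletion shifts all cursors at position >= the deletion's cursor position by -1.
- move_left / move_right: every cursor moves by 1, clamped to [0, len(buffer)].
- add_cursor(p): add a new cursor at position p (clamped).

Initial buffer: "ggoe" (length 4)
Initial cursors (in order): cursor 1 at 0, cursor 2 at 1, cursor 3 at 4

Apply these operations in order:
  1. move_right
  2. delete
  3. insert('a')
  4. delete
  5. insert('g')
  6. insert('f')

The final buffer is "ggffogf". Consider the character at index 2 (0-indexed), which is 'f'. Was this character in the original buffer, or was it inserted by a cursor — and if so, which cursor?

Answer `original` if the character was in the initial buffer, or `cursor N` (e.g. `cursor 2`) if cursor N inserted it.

Answer: cursor 1

Derivation:
After op 1 (move_right): buffer="ggoe" (len 4), cursors c1@1 c2@2 c3@4, authorship ....
After op 2 (delete): buffer="o" (len 1), cursors c1@0 c2@0 c3@1, authorship .
After op 3 (insert('a')): buffer="aaoa" (len 4), cursors c1@2 c2@2 c3@4, authorship 12.3
After op 4 (delete): buffer="o" (len 1), cursors c1@0 c2@0 c3@1, authorship .
After op 5 (insert('g')): buffer="ggog" (len 4), cursors c1@2 c2@2 c3@4, authorship 12.3
After op 6 (insert('f')): buffer="ggffogf" (len 7), cursors c1@4 c2@4 c3@7, authorship 1212.33
Authorship (.=original, N=cursor N): 1 2 1 2 . 3 3
Index 2: author = 1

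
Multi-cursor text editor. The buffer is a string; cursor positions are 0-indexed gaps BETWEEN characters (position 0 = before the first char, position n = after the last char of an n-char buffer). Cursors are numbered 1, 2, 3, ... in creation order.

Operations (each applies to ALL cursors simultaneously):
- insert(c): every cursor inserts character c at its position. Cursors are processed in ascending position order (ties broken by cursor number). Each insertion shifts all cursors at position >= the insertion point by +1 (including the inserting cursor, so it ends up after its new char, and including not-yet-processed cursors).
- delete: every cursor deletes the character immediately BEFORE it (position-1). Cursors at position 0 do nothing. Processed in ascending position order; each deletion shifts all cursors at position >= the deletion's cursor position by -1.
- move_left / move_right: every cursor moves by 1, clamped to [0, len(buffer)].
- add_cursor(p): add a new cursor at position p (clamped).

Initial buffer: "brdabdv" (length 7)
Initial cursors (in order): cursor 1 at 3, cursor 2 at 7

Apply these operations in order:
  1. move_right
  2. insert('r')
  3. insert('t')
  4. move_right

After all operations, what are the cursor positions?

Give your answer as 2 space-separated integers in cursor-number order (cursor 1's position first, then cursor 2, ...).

After op 1 (move_right): buffer="brdabdv" (len 7), cursors c1@4 c2@7, authorship .......
After op 2 (insert('r')): buffer="brdarbdvr" (len 9), cursors c1@5 c2@9, authorship ....1...2
After op 3 (insert('t')): buffer="brdartbdvrt" (len 11), cursors c1@6 c2@11, authorship ....11...22
After op 4 (move_right): buffer="brdartbdvrt" (len 11), cursors c1@7 c2@11, authorship ....11...22

Answer: 7 11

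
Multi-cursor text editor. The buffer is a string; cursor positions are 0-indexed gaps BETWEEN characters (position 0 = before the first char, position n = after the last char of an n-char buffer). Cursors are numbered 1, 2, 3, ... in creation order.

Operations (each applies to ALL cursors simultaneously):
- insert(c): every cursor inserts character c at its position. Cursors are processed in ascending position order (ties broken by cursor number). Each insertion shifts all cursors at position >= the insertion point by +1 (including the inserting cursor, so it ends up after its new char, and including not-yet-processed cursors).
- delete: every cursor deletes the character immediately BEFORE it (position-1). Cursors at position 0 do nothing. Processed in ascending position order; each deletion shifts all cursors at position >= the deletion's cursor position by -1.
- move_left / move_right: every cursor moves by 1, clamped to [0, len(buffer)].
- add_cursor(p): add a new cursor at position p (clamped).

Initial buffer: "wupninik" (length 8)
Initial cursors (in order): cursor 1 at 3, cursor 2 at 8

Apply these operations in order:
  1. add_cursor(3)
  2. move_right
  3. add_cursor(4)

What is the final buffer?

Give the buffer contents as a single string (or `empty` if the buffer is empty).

Answer: wupninik

Derivation:
After op 1 (add_cursor(3)): buffer="wupninik" (len 8), cursors c1@3 c3@3 c2@8, authorship ........
After op 2 (move_right): buffer="wupninik" (len 8), cursors c1@4 c3@4 c2@8, authorship ........
After op 3 (add_cursor(4)): buffer="wupninik" (len 8), cursors c1@4 c3@4 c4@4 c2@8, authorship ........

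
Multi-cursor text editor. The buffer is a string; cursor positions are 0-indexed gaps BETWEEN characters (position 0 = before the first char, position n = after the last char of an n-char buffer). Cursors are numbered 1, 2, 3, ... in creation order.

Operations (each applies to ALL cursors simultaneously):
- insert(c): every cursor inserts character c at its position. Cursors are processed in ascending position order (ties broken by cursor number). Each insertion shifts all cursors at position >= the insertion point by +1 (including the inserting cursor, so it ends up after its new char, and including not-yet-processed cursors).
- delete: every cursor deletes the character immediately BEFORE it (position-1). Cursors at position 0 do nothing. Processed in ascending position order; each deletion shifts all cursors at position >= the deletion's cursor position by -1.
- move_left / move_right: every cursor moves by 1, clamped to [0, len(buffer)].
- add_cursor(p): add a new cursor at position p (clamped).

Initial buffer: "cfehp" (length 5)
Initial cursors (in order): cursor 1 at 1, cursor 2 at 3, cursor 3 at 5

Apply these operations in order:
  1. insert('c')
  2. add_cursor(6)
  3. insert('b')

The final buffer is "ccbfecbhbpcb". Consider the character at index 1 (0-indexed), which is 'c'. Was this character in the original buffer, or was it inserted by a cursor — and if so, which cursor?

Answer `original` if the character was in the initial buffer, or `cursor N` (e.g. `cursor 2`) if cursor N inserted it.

After op 1 (insert('c')): buffer="ccfechpc" (len 8), cursors c1@2 c2@5 c3@8, authorship .1..2..3
After op 2 (add_cursor(6)): buffer="ccfechpc" (len 8), cursors c1@2 c2@5 c4@6 c3@8, authorship .1..2..3
After op 3 (insert('b')): buffer="ccbfecbhbpcb" (len 12), cursors c1@3 c2@7 c4@9 c3@12, authorship .11..22.4.33
Authorship (.=original, N=cursor N): . 1 1 . . 2 2 . 4 . 3 3
Index 1: author = 1

Answer: cursor 1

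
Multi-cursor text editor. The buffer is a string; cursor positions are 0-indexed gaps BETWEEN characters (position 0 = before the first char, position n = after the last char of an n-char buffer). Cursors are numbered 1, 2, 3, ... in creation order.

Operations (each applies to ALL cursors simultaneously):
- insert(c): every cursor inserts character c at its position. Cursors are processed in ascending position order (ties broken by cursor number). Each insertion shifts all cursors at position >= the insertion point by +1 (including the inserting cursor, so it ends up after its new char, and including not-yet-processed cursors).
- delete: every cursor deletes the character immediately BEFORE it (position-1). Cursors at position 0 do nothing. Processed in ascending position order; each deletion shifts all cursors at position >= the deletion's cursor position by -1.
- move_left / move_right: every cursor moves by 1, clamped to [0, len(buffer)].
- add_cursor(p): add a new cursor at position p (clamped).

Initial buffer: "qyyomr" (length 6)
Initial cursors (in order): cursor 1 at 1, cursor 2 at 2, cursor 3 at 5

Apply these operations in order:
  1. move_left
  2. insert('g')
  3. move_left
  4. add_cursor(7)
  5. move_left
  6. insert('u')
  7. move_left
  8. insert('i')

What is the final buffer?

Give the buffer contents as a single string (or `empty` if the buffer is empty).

Answer: iugiuqgyyiuoiugmr

Derivation:
After op 1 (move_left): buffer="qyyomr" (len 6), cursors c1@0 c2@1 c3@4, authorship ......
After op 2 (insert('g')): buffer="gqgyyogmr" (len 9), cursors c1@1 c2@3 c3@7, authorship 1.2...3..
After op 3 (move_left): buffer="gqgyyogmr" (len 9), cursors c1@0 c2@2 c3@6, authorship 1.2...3..
After op 4 (add_cursor(7)): buffer="gqgyyogmr" (len 9), cursors c1@0 c2@2 c3@6 c4@7, authorship 1.2...3..
After op 5 (move_left): buffer="gqgyyogmr" (len 9), cursors c1@0 c2@1 c3@5 c4@6, authorship 1.2...3..
After op 6 (insert('u')): buffer="uguqgyyuougmr" (len 13), cursors c1@1 c2@3 c3@8 c4@10, authorship 112.2..3.43..
After op 7 (move_left): buffer="uguqgyyuougmr" (len 13), cursors c1@0 c2@2 c3@7 c4@9, authorship 112.2..3.43..
After op 8 (insert('i')): buffer="iugiuqgyyiuoiugmr" (len 17), cursors c1@1 c2@4 c3@10 c4@13, authorship 11122.2..33.443..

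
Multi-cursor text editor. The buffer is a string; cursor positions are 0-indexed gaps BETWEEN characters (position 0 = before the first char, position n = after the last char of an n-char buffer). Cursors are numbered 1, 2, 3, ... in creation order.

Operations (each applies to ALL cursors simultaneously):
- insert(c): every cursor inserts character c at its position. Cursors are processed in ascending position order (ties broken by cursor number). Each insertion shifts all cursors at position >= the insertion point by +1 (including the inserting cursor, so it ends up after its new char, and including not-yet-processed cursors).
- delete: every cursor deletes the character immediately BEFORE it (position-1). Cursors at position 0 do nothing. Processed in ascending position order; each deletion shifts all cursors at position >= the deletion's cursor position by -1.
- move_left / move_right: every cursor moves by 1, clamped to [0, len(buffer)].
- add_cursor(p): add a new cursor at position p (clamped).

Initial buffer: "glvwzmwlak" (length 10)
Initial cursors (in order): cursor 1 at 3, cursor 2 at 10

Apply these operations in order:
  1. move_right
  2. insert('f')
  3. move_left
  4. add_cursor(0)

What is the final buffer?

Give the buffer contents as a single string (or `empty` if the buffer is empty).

Answer: glvwfzmwlakf

Derivation:
After op 1 (move_right): buffer="glvwzmwlak" (len 10), cursors c1@4 c2@10, authorship ..........
After op 2 (insert('f')): buffer="glvwfzmwlakf" (len 12), cursors c1@5 c2@12, authorship ....1......2
After op 3 (move_left): buffer="glvwfzmwlakf" (len 12), cursors c1@4 c2@11, authorship ....1......2
After op 4 (add_cursor(0)): buffer="glvwfzmwlakf" (len 12), cursors c3@0 c1@4 c2@11, authorship ....1......2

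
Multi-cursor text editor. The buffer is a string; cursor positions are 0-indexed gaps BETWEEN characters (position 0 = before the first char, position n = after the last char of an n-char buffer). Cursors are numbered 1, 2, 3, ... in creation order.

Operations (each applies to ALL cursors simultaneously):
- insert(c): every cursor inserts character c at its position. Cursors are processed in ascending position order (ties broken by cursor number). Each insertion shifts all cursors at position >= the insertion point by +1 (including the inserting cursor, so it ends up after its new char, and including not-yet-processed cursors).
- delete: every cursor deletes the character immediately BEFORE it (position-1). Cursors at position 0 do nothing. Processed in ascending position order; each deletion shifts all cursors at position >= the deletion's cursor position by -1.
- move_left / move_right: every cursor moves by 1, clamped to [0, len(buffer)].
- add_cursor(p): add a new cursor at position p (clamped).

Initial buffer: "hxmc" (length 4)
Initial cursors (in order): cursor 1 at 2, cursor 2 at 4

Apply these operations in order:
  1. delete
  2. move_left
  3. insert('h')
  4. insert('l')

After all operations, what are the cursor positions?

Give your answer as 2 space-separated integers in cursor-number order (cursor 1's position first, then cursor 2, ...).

Answer: 2 5

Derivation:
After op 1 (delete): buffer="hm" (len 2), cursors c1@1 c2@2, authorship ..
After op 2 (move_left): buffer="hm" (len 2), cursors c1@0 c2@1, authorship ..
After op 3 (insert('h')): buffer="hhhm" (len 4), cursors c1@1 c2@3, authorship 1.2.
After op 4 (insert('l')): buffer="hlhhlm" (len 6), cursors c1@2 c2@5, authorship 11.22.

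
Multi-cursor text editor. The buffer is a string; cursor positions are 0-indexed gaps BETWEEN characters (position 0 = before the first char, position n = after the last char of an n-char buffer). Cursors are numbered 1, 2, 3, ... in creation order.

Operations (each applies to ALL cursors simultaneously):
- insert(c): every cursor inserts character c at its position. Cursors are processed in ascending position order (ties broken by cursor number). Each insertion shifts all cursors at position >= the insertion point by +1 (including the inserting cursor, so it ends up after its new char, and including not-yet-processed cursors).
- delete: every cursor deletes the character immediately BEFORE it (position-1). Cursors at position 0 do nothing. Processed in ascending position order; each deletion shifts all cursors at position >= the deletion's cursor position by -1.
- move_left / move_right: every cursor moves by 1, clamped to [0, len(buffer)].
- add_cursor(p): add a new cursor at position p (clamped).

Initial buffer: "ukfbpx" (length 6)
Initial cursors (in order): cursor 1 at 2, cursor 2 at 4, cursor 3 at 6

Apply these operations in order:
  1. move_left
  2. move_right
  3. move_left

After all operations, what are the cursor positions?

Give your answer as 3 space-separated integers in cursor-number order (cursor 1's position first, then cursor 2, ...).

Answer: 1 3 5

Derivation:
After op 1 (move_left): buffer="ukfbpx" (len 6), cursors c1@1 c2@3 c3@5, authorship ......
After op 2 (move_right): buffer="ukfbpx" (len 6), cursors c1@2 c2@4 c3@6, authorship ......
After op 3 (move_left): buffer="ukfbpx" (len 6), cursors c1@1 c2@3 c3@5, authorship ......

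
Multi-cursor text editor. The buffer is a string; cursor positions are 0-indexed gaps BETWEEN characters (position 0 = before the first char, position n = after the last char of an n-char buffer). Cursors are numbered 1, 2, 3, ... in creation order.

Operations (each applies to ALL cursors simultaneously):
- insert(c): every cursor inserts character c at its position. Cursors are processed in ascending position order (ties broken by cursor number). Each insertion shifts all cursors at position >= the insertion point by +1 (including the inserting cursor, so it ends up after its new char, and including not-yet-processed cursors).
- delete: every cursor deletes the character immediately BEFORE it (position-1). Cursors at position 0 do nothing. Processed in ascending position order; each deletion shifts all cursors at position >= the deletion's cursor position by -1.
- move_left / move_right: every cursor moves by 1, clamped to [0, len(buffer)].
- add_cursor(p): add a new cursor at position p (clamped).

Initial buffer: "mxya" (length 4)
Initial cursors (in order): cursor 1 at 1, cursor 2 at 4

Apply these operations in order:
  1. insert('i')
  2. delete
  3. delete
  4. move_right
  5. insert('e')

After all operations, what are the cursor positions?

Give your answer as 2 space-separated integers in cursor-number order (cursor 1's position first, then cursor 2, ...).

After op 1 (insert('i')): buffer="mixyai" (len 6), cursors c1@2 c2@6, authorship .1...2
After op 2 (delete): buffer="mxya" (len 4), cursors c1@1 c2@4, authorship ....
After op 3 (delete): buffer="xy" (len 2), cursors c1@0 c2@2, authorship ..
After op 4 (move_right): buffer="xy" (len 2), cursors c1@1 c2@2, authorship ..
After op 5 (insert('e')): buffer="xeye" (len 4), cursors c1@2 c2@4, authorship .1.2

Answer: 2 4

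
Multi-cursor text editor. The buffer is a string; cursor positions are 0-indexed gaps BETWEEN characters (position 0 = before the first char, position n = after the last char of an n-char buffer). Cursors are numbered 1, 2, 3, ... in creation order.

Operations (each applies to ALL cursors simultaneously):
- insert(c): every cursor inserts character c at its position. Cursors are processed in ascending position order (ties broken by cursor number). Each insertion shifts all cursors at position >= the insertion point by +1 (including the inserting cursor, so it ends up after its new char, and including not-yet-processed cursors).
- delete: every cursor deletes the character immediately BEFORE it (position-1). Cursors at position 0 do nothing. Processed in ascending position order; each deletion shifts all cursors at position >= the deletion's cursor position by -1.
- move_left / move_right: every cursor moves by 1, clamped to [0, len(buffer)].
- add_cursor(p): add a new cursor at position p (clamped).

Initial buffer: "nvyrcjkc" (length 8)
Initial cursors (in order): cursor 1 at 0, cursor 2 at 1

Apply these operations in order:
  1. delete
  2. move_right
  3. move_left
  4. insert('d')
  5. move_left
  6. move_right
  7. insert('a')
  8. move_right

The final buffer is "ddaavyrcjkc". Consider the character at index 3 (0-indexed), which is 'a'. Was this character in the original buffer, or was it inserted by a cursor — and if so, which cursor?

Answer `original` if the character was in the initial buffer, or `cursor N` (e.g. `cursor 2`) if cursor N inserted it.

Answer: cursor 2

Derivation:
After op 1 (delete): buffer="vyrcjkc" (len 7), cursors c1@0 c2@0, authorship .......
After op 2 (move_right): buffer="vyrcjkc" (len 7), cursors c1@1 c2@1, authorship .......
After op 3 (move_left): buffer="vyrcjkc" (len 7), cursors c1@0 c2@0, authorship .......
After op 4 (insert('d')): buffer="ddvyrcjkc" (len 9), cursors c1@2 c2@2, authorship 12.......
After op 5 (move_left): buffer="ddvyrcjkc" (len 9), cursors c1@1 c2@1, authorship 12.......
After op 6 (move_right): buffer="ddvyrcjkc" (len 9), cursors c1@2 c2@2, authorship 12.......
After op 7 (insert('a')): buffer="ddaavyrcjkc" (len 11), cursors c1@4 c2@4, authorship 1212.......
After op 8 (move_right): buffer="ddaavyrcjkc" (len 11), cursors c1@5 c2@5, authorship 1212.......
Authorship (.=original, N=cursor N): 1 2 1 2 . . . . . . .
Index 3: author = 2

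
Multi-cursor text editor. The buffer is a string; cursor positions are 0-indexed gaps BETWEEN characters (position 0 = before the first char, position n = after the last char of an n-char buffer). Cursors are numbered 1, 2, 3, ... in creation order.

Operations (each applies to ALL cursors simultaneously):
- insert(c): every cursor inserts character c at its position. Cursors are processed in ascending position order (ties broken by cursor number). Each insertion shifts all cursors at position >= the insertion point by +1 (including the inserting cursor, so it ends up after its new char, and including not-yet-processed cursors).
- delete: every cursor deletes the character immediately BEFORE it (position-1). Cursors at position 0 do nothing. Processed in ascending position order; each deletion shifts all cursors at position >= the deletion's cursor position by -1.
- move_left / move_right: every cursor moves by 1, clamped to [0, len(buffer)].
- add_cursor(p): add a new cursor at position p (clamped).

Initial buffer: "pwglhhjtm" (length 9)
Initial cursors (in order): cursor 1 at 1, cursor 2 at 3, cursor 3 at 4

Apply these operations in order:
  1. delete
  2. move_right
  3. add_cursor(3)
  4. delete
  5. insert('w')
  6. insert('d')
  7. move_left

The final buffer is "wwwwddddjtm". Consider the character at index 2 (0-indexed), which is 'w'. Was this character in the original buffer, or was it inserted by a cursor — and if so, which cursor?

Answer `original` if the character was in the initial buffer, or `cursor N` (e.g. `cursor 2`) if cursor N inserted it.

Answer: cursor 3

Derivation:
After op 1 (delete): buffer="whhjtm" (len 6), cursors c1@0 c2@1 c3@1, authorship ......
After op 2 (move_right): buffer="whhjtm" (len 6), cursors c1@1 c2@2 c3@2, authorship ......
After op 3 (add_cursor(3)): buffer="whhjtm" (len 6), cursors c1@1 c2@2 c3@2 c4@3, authorship ......
After op 4 (delete): buffer="jtm" (len 3), cursors c1@0 c2@0 c3@0 c4@0, authorship ...
After op 5 (insert('w')): buffer="wwwwjtm" (len 7), cursors c1@4 c2@4 c3@4 c4@4, authorship 1234...
After op 6 (insert('d')): buffer="wwwwddddjtm" (len 11), cursors c1@8 c2@8 c3@8 c4@8, authorship 12341234...
After op 7 (move_left): buffer="wwwwddddjtm" (len 11), cursors c1@7 c2@7 c3@7 c4@7, authorship 12341234...
Authorship (.=original, N=cursor N): 1 2 3 4 1 2 3 4 . . .
Index 2: author = 3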